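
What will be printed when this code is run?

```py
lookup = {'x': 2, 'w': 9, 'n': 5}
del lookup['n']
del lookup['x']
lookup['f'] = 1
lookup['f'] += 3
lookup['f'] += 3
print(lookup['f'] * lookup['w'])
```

63

del 'n' → {'x': 2, 'w': 9}
del 'x' → {'w': 9}
lookup['f'] = 1 → {'w': 9, 'f': 1}
lookup['f'] = 1+3 = 4 → {'w': 9, 'f': 4}
lookup['f'] = 4+3 = 7 → {'w': 9, 'f': 7}
lookup['f']*lookup['w'] = 7*9 = 63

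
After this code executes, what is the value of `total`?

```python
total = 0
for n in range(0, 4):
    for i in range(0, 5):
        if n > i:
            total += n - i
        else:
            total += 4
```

66

n=0,i=0: not 0>0, total = 0+4 = 4
n=0,i=1: not 0>1, total = 4+4 = 8
n=0,i=2: not 0>2, total = 8+4 = 12
n=0,i=3: not 0>3, total = 12+4 = 16
n=0,i=4: not 0>4, total = 16+4 = 20
n=1,i=0: 1>0, total = 20+1 = 21
n=1,i=1: not 1>1, total = 21+4 = 25
n=1,i=2: not 1>2, total = 25+4 = 29
n=1,i=3: not 1>3, total = 29+4 = 33
n=1,i=4: not 1>4, total = 33+4 = 37
n=2,i=0: 2>0, total = 37+2 = 39
n=2,i=1: 2>1, total = 39+1 = 40
n=2,i=2: not 2>2, total = 40+4 = 44
n=2,i=3: not 2>3, total = 44+4 = 48
n=2,i=4: not 2>4, total = 48+4 = 52
n=3,i=0: 3>0, total = 52+3 = 55
n=3,i=1: 3>1, total = 55+2 = 57
n=3,i=2: 3>2, total = 57+1 = 58
n=3,i=3: not 3>3, total = 58+4 = 62
n=3,i=4: not 3>4, total = 62+4 = 66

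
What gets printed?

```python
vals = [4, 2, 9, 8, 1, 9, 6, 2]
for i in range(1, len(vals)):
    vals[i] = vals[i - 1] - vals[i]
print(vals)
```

i=1: vals[1] = 4-2 = 2 → [4, 2, 9, 8, 1, 9, 6, 2]
i=2: vals[2] = 2-9 = -7 → [4, 2, -7, 8, 1, 9, 6, 2]
i=3: vals[3] = (-7)-8 = -15 → [4, 2, -7, -15, 1, 9, 6, 2]
i=4: vals[4] = (-15)-1 = -16 → [4, 2, -7, -15, -16, 9, 6, 2]
i=5: vals[5] = (-16)-9 = -25 → [4, 2, -7, -15, -16, -25, 6, 2]
i=6: vals[6] = (-25)-6 = -31 → [4, 2, -7, -15, -16, -25, -31, 2]
i=7: vals[7] = (-31)-2 = -33 → [4, 2, -7, -15, -16, -25, -31, -33]

[4, 2, -7, -15, -16, -25, -31, -33]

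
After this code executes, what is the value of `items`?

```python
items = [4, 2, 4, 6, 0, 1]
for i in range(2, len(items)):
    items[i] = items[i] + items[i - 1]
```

i=2: items[2] = 4+2 = 6 → [4, 2, 6, 6, 0, 1]
i=3: items[3] = 6+6 = 12 → [4, 2, 6, 12, 0, 1]
i=4: items[4] = 0+12 = 12 → [4, 2, 6, 12, 12, 1]
i=5: items[5] = 1+12 = 13 → [4, 2, 6, 12, 12, 13]

[4, 2, 6, 12, 12, 13]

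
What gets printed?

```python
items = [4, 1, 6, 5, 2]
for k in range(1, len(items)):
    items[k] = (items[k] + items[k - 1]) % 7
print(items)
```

[4, 5, 4, 2, 4]

k=1: items[1] = (1+4)%7 = 5 → [4, 5, 6, 5, 2]
k=2: items[2] = (6+5)%7 = 4 → [4, 5, 4, 5, 2]
k=3: items[3] = (5+4)%7 = 2 → [4, 5, 4, 2, 2]
k=4: items[4] = (2+2)%7 = 4 → [4, 5, 4, 2, 4]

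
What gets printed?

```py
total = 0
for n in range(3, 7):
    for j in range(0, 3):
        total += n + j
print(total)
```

66

n=3,j=0: total = 0+3 = 3
n=3,j=1: total = 3+4 = 7
n=3,j=2: total = 7+5 = 12
n=4,j=0: total = 12+4 = 16
n=4,j=1: total = 16+5 = 21
n=4,j=2: total = 21+6 = 27
n=5,j=0: total = 27+5 = 32
n=5,j=1: total = 32+6 = 38
n=5,j=2: total = 38+7 = 45
n=6,j=0: total = 45+6 = 51
n=6,j=1: total = 51+7 = 58
n=6,j=2: total = 58+8 = 66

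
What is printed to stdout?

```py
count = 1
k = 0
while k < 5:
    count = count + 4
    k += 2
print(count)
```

13

k=0: count = 1+4 = 5
k=2: count = 5+4 = 9
k=4: count = 9+4 = 13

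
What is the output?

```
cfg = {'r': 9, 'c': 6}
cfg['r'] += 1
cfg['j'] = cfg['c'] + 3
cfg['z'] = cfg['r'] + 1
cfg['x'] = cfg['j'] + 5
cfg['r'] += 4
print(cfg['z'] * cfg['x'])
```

154

cfg['r'] = 9+1 = 10 → {'r': 10, 'c': 6}
cfg['j'] = cfg['c']+3 = 9 → {'r': 10, 'c': 6, 'j': 9}
cfg['z'] = cfg['r']+1 = 11 → {'r': 10, 'c': 6, 'j': 9, 'z': 11}
cfg['x'] = cfg['j']+5 = 14 → {'r': 10, 'c': 6, 'j': 9, 'z': 11, 'x': 14}
cfg['r'] = 10+4 = 14 → {'r': 14, 'c': 6, 'j': 9, 'z': 11, 'x': 14}
cfg['z']*cfg['x'] = 11*14 = 154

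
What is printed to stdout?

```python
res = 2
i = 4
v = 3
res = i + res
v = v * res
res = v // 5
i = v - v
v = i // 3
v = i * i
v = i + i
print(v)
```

0

res = 4+2 = 6
v = 3*6 = 18
res = 18//5 = 3
i = 18-18 = 0
v = 0//3 = 0
v = 0*0 = 0
v = 0+0 = 0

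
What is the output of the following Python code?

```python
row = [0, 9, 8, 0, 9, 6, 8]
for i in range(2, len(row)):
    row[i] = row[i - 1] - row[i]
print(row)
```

i=2: row[2] = 9-8 = 1 → [0, 9, 1, 0, 9, 6, 8]
i=3: row[3] = 1-0 = 1 → [0, 9, 1, 1, 9, 6, 8]
i=4: row[4] = 1-9 = -8 → [0, 9, 1, 1, -8, 6, 8]
i=5: row[5] = (-8)-6 = -14 → [0, 9, 1, 1, -8, -14, 8]
i=6: row[6] = (-14)-8 = -22 → [0, 9, 1, 1, -8, -14, -22]

[0, 9, 1, 1, -8, -14, -22]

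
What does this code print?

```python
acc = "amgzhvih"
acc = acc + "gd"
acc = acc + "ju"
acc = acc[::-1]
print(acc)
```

ujdghivhzgma

+ 'gd' → 'amgzhvihgd'
+ 'ju' → 'amgzhvihgdju'
reverse → 'ujdghivhzgma'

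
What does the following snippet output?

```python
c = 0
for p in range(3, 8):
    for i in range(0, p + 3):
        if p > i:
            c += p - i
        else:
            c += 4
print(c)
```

140

p=3,i=0: 3>0, c = 0+3 = 3
p=3,i=1: 3>1, c = 3+2 = 5
p=3,i=2: 3>2, c = 5+1 = 6
p=3,i=3: not 3>3, c = 6+4 = 10
p=3,i=4: not 3>4, c = 10+4 = 14
p=3,i=5: not 3>5, c = 14+4 = 18
p=4,i=0: 4>0, c = 18+4 = 22
p=4,i=1: 4>1, c = 22+3 = 25
p=4,i=2: 4>2, c = 25+2 = 27
p=4,i=3: 4>3, c = 27+1 = 28
p=4,i=4: not 4>4, c = 28+4 = 32
p=4,i=5: not 4>5, c = 32+4 = 36
p=4,i=6: not 4>6, c = 36+4 = 40
p=5,i=0: 5>0, c = 40+5 = 45
p=5,i=1: 5>1, c = 45+4 = 49
p=5,i=2: 5>2, c = 49+3 = 52
p=5,i=3: 5>3, c = 52+2 = 54
p=5,i=4: 5>4, c = 54+1 = 55
p=5,i=5: not 5>5, c = 55+4 = 59
p=5,i=6: not 5>6, c = 59+4 = 63
p=5,i=7: not 5>7, c = 63+4 = 67
p=6,i=0: 6>0, c = 67+6 = 73
p=6,i=1: 6>1, c = 73+5 = 78
p=6,i=2: 6>2, c = 78+4 = 82
p=6,i=3: 6>3, c = 82+3 = 85
p=6,i=4: 6>4, c = 85+2 = 87
p=6,i=5: 6>5, c = 87+1 = 88
p=6,i=6: not 6>6, c = 88+4 = 92
p=6,i=7: not 6>7, c = 92+4 = 96
p=6,i=8: not 6>8, c = 96+4 = 100
p=7,i=0: 7>0, c = 100+7 = 107
p=7,i=1: 7>1, c = 107+6 = 113
p=7,i=2: 7>2, c = 113+5 = 118
p=7,i=3: 7>3, c = 118+4 = 122
p=7,i=4: 7>4, c = 122+3 = 125
p=7,i=5: 7>5, c = 125+2 = 127
p=7,i=6: 7>6, c = 127+1 = 128
p=7,i=7: not 7>7, c = 128+4 = 132
p=7,i=8: not 7>8, c = 132+4 = 136
p=7,i=9: not 7>9, c = 136+4 = 140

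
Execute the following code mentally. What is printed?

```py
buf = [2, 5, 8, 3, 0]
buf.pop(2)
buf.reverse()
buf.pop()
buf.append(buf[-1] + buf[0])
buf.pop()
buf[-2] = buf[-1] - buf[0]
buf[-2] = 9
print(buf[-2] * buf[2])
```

45

pop(2) removes 8 → [2, 5, 3, 0]
reverse → [0, 3, 5, 2]
pop() removes 2 → [0, 3, 5]
append buf[-1]+buf[0] = 5+0 = 5 → [0, 3, 5, 5]
pop() removes 5 → [0, 3, 5]
buf[-2] = buf[-1]-buf[0] = 5-0 = 5 → [0, 5, 5]
buf[-2] = 9 → [0, 9, 5]
buf[-2]*buf[2] = 9*5 = 45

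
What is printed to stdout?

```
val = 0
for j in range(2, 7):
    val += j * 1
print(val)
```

j=2: val = 0+2*1 = 2
j=3: val = 2+3*1 = 5
j=4: val = 5+4*1 = 9
j=5: val = 9+5*1 = 14
j=6: val = 14+6*1 = 20

20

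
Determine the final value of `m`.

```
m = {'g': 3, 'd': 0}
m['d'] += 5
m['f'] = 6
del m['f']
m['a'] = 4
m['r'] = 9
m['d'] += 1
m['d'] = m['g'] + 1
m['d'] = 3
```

m['d'] = 0+5 = 5 → {'g': 3, 'd': 5}
m['f'] = 6 → {'g': 3, 'd': 5, 'f': 6}
del 'f' → {'g': 3, 'd': 5}
m['a'] = 4 → {'g': 3, 'd': 5, 'a': 4}
m['r'] = 9 → {'g': 3, 'd': 5, 'a': 4, 'r': 9}
m['d'] = 5+1 = 6 → {'g': 3, 'd': 6, 'a': 4, 'r': 9}
m['d'] = m['g']+1 = 4 → {'g': 3, 'd': 4, 'a': 4, 'r': 9}
m['d'] = 3 → {'g': 3, 'd': 3, 'a': 4, 'r': 9}

{'g': 3, 'd': 3, 'a': 4, 'r': 9}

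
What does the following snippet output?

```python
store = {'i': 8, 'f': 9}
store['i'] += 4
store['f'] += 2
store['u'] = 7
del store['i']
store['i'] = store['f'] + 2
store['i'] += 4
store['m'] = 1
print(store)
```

store['i'] = 8+4 = 12 → {'i': 12, 'f': 9}
store['f'] = 9+2 = 11 → {'i': 12, 'f': 11}
store['u'] = 7 → {'i': 12, 'f': 11, 'u': 7}
del 'i' → {'f': 11, 'u': 7}
store['i'] = store['f']+2 = 13 → {'f': 11, 'u': 7, 'i': 13}
store['i'] = 13+4 = 17 → {'f': 11, 'u': 7, 'i': 17}
store['m'] = 1 → {'f': 11, 'u': 7, 'i': 17, 'm': 1}

{'f': 11, 'u': 7, 'i': 17, 'm': 1}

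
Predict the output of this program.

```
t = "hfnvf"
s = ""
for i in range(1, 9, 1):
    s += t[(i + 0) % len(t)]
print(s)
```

fnvfhfnv

i=1: add t[1]='f' → 'f'
i=2: add t[2]='n' → 'fn'
i=3: add t[3]='v' → 'fnv'
i=4: add t[4]='f' → 'fnvf'
i=5: add t[0]='h' → 'fnvfh'
i=6: add t[1]='f' → 'fnvfhf'
i=7: add t[2]='n' → 'fnvfhfn'
i=8: add t[3]='v' → 'fnvfhfnv'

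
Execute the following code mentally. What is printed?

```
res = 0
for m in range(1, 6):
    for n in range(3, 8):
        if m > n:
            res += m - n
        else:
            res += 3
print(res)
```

m=1,n=3: not 1>3, res = 0+3 = 3
m=1,n=4: not 1>4, res = 3+3 = 6
m=1,n=5: not 1>5, res = 6+3 = 9
m=1,n=6: not 1>6, res = 9+3 = 12
m=1,n=7: not 1>7, res = 12+3 = 15
m=2,n=3: not 2>3, res = 15+3 = 18
m=2,n=4: not 2>4, res = 18+3 = 21
m=2,n=5: not 2>5, res = 21+3 = 24
m=2,n=6: not 2>6, res = 24+3 = 27
m=2,n=7: not 2>7, res = 27+3 = 30
m=3,n=3: not 3>3, res = 30+3 = 33
m=3,n=4: not 3>4, res = 33+3 = 36
m=3,n=5: not 3>5, res = 36+3 = 39
m=3,n=6: not 3>6, res = 39+3 = 42
m=3,n=7: not 3>7, res = 42+3 = 45
m=4,n=3: 4>3, res = 45+1 = 46
m=4,n=4: not 4>4, res = 46+3 = 49
m=4,n=5: not 4>5, res = 49+3 = 52
m=4,n=6: not 4>6, res = 52+3 = 55
m=4,n=7: not 4>7, res = 55+3 = 58
m=5,n=3: 5>3, res = 58+2 = 60
m=5,n=4: 5>4, res = 60+1 = 61
m=5,n=5: not 5>5, res = 61+3 = 64
m=5,n=6: not 5>6, res = 64+3 = 67
m=5,n=7: not 5>7, res = 67+3 = 70

70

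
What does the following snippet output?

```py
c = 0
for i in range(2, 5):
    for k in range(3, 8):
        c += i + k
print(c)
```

120

i=2,k=3: c = 0+5 = 5
i=2,k=4: c = 5+6 = 11
i=2,k=5: c = 11+7 = 18
i=2,k=6: c = 18+8 = 26
i=2,k=7: c = 26+9 = 35
i=3,k=3: c = 35+6 = 41
i=3,k=4: c = 41+7 = 48
i=3,k=5: c = 48+8 = 56
i=3,k=6: c = 56+9 = 65
i=3,k=7: c = 65+10 = 75
i=4,k=3: c = 75+7 = 82
i=4,k=4: c = 82+8 = 90
i=4,k=5: c = 90+9 = 99
i=4,k=6: c = 99+10 = 109
i=4,k=7: c = 109+11 = 120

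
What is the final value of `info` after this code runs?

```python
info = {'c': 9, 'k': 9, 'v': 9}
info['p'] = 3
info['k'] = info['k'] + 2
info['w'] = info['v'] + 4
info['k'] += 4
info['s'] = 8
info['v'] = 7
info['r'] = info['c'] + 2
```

info['p'] = 3 → {'c': 9, 'k': 9, 'v': 9, 'p': 3}
info['k'] = info['k']+2 = 11 → {'c': 9, 'k': 11, 'v': 9, 'p': 3}
info['w'] = info['v']+4 = 13 → {'c': 9, 'k': 11, 'v': 9, 'p': 3, 'w': 13}
info['k'] = 11+4 = 15 → {'c': 9, 'k': 15, 'v': 9, 'p': 3, 'w': 13}
info['s'] = 8 → {'c': 9, 'k': 15, 'v': 9, 'p': 3, 'w': 13, 's': 8}
info['v'] = 7 → {'c': 9, 'k': 15, 'v': 7, 'p': 3, 'w': 13, 's': 8}
info['r'] = info['c']+2 = 11 → {'c': 9, 'k': 15, 'v': 7, 'p': 3, 'w': 13, 's': 8, 'r': 11}

{'c': 9, 'k': 15, 'v': 7, 'p': 3, 'w': 13, 's': 8, 'r': 11}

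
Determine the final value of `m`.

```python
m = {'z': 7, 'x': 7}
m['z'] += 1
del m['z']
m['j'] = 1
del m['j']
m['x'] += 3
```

m['z'] = 7+1 = 8 → {'z': 8, 'x': 7}
del 'z' → {'x': 7}
m['j'] = 1 → {'x': 7, 'j': 1}
del 'j' → {'x': 7}
m['x'] = 7+3 = 10 → {'x': 10}

{'x': 10}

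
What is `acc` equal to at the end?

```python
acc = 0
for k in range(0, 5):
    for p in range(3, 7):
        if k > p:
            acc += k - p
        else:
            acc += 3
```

58

k=0,p=3: not 0>3, acc = 0+3 = 3
k=0,p=4: not 0>4, acc = 3+3 = 6
k=0,p=5: not 0>5, acc = 6+3 = 9
k=0,p=6: not 0>6, acc = 9+3 = 12
k=1,p=3: not 1>3, acc = 12+3 = 15
k=1,p=4: not 1>4, acc = 15+3 = 18
k=1,p=5: not 1>5, acc = 18+3 = 21
k=1,p=6: not 1>6, acc = 21+3 = 24
k=2,p=3: not 2>3, acc = 24+3 = 27
k=2,p=4: not 2>4, acc = 27+3 = 30
k=2,p=5: not 2>5, acc = 30+3 = 33
k=2,p=6: not 2>6, acc = 33+3 = 36
k=3,p=3: not 3>3, acc = 36+3 = 39
k=3,p=4: not 3>4, acc = 39+3 = 42
k=3,p=5: not 3>5, acc = 42+3 = 45
k=3,p=6: not 3>6, acc = 45+3 = 48
k=4,p=3: 4>3, acc = 48+1 = 49
k=4,p=4: not 4>4, acc = 49+3 = 52
k=4,p=5: not 4>5, acc = 52+3 = 55
k=4,p=6: not 4>6, acc = 55+3 = 58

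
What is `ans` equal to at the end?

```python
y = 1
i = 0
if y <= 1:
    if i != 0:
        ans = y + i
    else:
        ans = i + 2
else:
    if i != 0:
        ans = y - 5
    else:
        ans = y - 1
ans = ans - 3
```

-1

y=1, i=0
y <= 1 is True; i != 0 is False
→ ans = i + 2 = 2
ans = 2-3 = -1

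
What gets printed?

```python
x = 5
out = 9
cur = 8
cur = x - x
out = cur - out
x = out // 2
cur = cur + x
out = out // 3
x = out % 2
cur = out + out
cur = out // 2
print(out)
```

-3

cur = 5-5 = 0
out = 0-9 = -9
x = (-9)//2 = -5
cur = 0+(-5) = -5
out = (-9)//3 = -3
x = (-3)%2 = 1
cur = (-3)+(-3) = -6
cur = (-3)//2 = -2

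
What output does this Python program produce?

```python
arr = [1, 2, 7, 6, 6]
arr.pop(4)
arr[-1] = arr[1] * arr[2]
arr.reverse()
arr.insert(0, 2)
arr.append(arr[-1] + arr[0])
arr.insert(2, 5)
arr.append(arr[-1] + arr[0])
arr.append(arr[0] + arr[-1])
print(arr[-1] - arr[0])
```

5

pop(4) removes 6 → [1, 2, 7, 6]
arr[-1] = arr[1]*arr[2] = 2*7 = 14 → [1, 2, 7, 14]
reverse → [14, 7, 2, 1]
insert 2 at 0 → [2, 14, 7, 2, 1]
append arr[-1]+arr[0] = 1+2 = 3 → [2, 14, 7, 2, 1, 3]
insert 5 at 2 → [2, 14, 5, 7, 2, 1, 3]
append arr[-1]+arr[0] = 3+2 = 5 → [2, 14, 5, 7, 2, 1, 3, 5]
append arr[0]+arr[-1] = 2+5 = 7 → [2, 14, 5, 7, 2, 1, 3, 5, 7]
arr[-1]-arr[0] = 7-2 = 5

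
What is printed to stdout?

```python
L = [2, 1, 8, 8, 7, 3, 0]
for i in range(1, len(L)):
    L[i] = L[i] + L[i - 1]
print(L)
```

[2, 3, 11, 19, 26, 29, 29]

i=1: L[1] = 1+2 = 3 → [2, 3, 8, 8, 7, 3, 0]
i=2: L[2] = 8+3 = 11 → [2, 3, 11, 8, 7, 3, 0]
i=3: L[3] = 8+11 = 19 → [2, 3, 11, 19, 7, 3, 0]
i=4: L[4] = 7+19 = 26 → [2, 3, 11, 19, 26, 3, 0]
i=5: L[5] = 3+26 = 29 → [2, 3, 11, 19, 26, 29, 0]
i=6: L[6] = 0+29 = 29 → [2, 3, 11, 19, 26, 29, 29]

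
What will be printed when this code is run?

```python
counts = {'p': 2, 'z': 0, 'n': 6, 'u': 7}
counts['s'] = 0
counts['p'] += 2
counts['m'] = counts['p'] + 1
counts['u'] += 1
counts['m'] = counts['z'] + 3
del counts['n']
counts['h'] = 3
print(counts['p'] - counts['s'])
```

4

counts['s'] = 0 → {'p': 2, 'z': 0, 'n': 6, 'u': 7, 's': 0}
counts['p'] = 2+2 = 4 → {'p': 4, 'z': 0, 'n': 6, 'u': 7, 's': 0}
counts['m'] = counts['p']+1 = 5 → {'p': 4, 'z': 0, 'n': 6, 'u': 7, 's': 0, 'm': 5}
counts['u'] = 7+1 = 8 → {'p': 4, 'z': 0, 'n': 6, 'u': 8, 's': 0, 'm': 5}
counts['m'] = counts['z']+3 = 3 → {'p': 4, 'z': 0, 'n': 6, 'u': 8, 's': 0, 'm': 3}
del 'n' → {'p': 4, 'z': 0, 'u': 8, 's': 0, 'm': 3}
counts['h'] = 3 → {'p': 4, 'z': 0, 'u': 8, 's': 0, 'm': 3, 'h': 3}
counts['p']-counts['s'] = 4-0 = 4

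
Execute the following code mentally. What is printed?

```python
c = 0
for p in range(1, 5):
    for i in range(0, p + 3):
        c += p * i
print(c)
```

p=1,i=0: c = 0+0 = 0
p=1,i=1: c = 0+1 = 1
p=1,i=2: c = 1+2 = 3
p=1,i=3: c = 3+3 = 6
p=2,i=0: c = 6+0 = 6
p=2,i=1: c = 6+2 = 8
p=2,i=2: c = 8+4 = 12
p=2,i=3: c = 12+6 = 18
p=2,i=4: c = 18+8 = 26
p=3,i=0: c = 26+0 = 26
p=3,i=1: c = 26+3 = 29
p=3,i=2: c = 29+6 = 35
p=3,i=3: c = 35+9 = 44
p=3,i=4: c = 44+12 = 56
p=3,i=5: c = 56+15 = 71
p=4,i=0: c = 71+0 = 71
p=4,i=1: c = 71+4 = 75
p=4,i=2: c = 75+8 = 83
p=4,i=3: c = 83+12 = 95
p=4,i=4: c = 95+16 = 111
p=4,i=5: c = 111+20 = 131
p=4,i=6: c = 131+24 = 155

155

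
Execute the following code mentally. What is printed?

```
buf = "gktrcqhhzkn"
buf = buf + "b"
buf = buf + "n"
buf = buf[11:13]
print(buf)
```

bn

+ 'b' → 'gktrcqhhzknb'
+ 'n' → 'gktrcqhhzknbn'
slice [11:13] → 'bn'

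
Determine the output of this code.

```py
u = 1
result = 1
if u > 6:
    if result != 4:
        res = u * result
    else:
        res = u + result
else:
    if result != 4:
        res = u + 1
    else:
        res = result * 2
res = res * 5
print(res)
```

10

u=1, result=1
u > 6 is False; result != 4 is True
→ res = u + 1 = 2
res = 2*5 = 10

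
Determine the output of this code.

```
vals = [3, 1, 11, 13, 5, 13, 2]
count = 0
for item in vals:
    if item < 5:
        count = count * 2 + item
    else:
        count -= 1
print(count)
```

8

item=3: <5, count = 0*2+3 = 3
item=1: <5, count = 3*2+1 = 7
item=11: not <5, count = 7-1 = 6
item=13: not <5, count = 6-1 = 5
item=5: not <5, count = 5-1 = 4
item=13: not <5, count = 4-1 = 3
item=2: <5, count = 3*2+2 = 8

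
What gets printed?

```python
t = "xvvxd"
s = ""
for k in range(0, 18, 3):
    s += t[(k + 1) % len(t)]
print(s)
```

k=0: add t[1]='v' → 'v'
k=3: add t[4]='d' → 'vd'
k=6: add t[2]='v' → 'vdv'
k=9: add t[0]='x' → 'vdvx'
k=12: add t[3]='x' → 'vdvxx'
k=15: add t[1]='v' → 'vdvxxv'

vdvxxv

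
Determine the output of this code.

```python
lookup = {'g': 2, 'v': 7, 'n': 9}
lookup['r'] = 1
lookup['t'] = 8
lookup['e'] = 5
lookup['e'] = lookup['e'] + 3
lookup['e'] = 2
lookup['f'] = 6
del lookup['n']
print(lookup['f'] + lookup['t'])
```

14

lookup['r'] = 1 → {'g': 2, 'v': 7, 'n': 9, 'r': 1}
lookup['t'] = 8 → {'g': 2, 'v': 7, 'n': 9, 'r': 1, 't': 8}
lookup['e'] = 5 → {'g': 2, 'v': 7, 'n': 9, 'r': 1, 't': 8, 'e': 5}
lookup['e'] = lookup['e']+3 = 8 → {'g': 2, 'v': 7, 'n': 9, 'r': 1, 't': 8, 'e': 8}
lookup['e'] = 2 → {'g': 2, 'v': 7, 'n': 9, 'r': 1, 't': 8, 'e': 2}
lookup['f'] = 6 → {'g': 2, 'v': 7, 'n': 9, 'r': 1, 't': 8, 'e': 2, 'f': 6}
del 'n' → {'g': 2, 'v': 7, 'r': 1, 't': 8, 'e': 2, 'f': 6}
lookup['f']+lookup['t'] = 6+8 = 14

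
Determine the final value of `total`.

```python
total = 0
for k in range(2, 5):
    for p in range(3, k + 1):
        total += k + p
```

21

k=3,p=3: total = 0+6 = 6
k=4,p=3: total = 6+7 = 13
k=4,p=4: total = 13+8 = 21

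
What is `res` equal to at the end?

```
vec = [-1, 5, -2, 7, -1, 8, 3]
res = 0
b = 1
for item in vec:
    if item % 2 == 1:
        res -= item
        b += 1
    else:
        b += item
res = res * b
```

-156

item=-1: odd, res = 0-(-1) = 1; b=2
item=5: odd, res = 1-5 = -4; b=3
item=-2: not odd; b=1
item=7: odd, res = (-4)-7 = -11; b=2
item=-1: odd, res = (-11)-(-1) = -10; b=3
item=8: not odd; b=11
item=3: odd, res = (-10)-3 = -13; b=12
res*b = (-13)*12 = -156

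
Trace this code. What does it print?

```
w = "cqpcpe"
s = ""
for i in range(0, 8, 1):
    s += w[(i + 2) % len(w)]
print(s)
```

pcpecqpc

i=0: add w[2]='p' → 'p'
i=1: add w[3]='c' → 'pc'
i=2: add w[4]='p' → 'pcp'
i=3: add w[5]='e' → 'pcpe'
i=4: add w[0]='c' → 'pcpec'
i=5: add w[1]='q' → 'pcpecq'
i=6: add w[2]='p' → 'pcpecqp'
i=7: add w[3]='c' → 'pcpecqpc'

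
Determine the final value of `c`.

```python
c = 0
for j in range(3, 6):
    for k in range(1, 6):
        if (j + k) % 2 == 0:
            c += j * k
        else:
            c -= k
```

j=3,k=1: even sum, c = 0+3 = 3
j=3,k=2: odd sum, c = 3-2 = 1
j=3,k=3: even sum, c = 1+9 = 10
j=3,k=4: odd sum, c = 10-4 = 6
j=3,k=5: even sum, c = 6+15 = 21
j=4,k=1: odd sum, c = 21-1 = 20
j=4,k=2: even sum, c = 20+8 = 28
j=4,k=3: odd sum, c = 28-3 = 25
j=4,k=4: even sum, c = 25+16 = 41
j=4,k=5: odd sum, c = 41-5 = 36
j=5,k=1: even sum, c = 36+5 = 41
j=5,k=2: odd sum, c = 41-2 = 39
j=5,k=3: even sum, c = 39+15 = 54
j=5,k=4: odd sum, c = 54-4 = 50
j=5,k=5: even sum, c = 50+25 = 75

75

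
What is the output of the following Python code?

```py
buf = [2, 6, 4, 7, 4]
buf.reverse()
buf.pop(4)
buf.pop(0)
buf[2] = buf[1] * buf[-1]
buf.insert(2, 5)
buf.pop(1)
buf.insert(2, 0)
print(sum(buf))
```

reverse → [4, 7, 4, 6, 2]
pop(4) removes 2 → [4, 7, 4, 6]
pop(0) removes 4 → [7, 4, 6]
buf[2] = buf[1]*buf[-1] = 4*6 = 24 → [7, 4, 24]
insert 5 at 2 → [7, 4, 5, 24]
pop(1) removes 4 → [7, 5, 24]
insert 0 at 2 → [7, 5, 0, 24]
sum = 36

36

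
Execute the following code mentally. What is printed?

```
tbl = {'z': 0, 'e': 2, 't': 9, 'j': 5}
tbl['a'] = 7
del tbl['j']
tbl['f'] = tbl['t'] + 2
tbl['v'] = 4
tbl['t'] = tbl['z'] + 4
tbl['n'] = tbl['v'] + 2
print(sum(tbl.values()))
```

tbl['a'] = 7 → {'z': 0, 'e': 2, 't': 9, 'j': 5, 'a': 7}
del 'j' → {'z': 0, 'e': 2, 't': 9, 'a': 7}
tbl['f'] = tbl['t']+2 = 11 → {'z': 0, 'e': 2, 't': 9, 'a': 7, 'f': 11}
tbl['v'] = 4 → {'z': 0, 'e': 2, 't': 9, 'a': 7, 'f': 11, 'v': 4}
tbl['t'] = tbl['z']+4 = 4 → {'z': 0, 'e': 2, 't': 4, 'a': 7, 'f': 11, 'v': 4}
tbl['n'] = tbl['v']+2 = 6 → {'z': 0, 'e': 2, 't': 4, 'a': 7, 'f': 11, 'v': 4, 'n': 6}
sum of values = 34

34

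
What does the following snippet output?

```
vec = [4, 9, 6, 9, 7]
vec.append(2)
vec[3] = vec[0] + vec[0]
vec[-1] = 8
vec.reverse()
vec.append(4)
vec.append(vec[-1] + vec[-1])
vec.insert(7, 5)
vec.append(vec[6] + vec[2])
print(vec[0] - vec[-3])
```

3

append 2 → [4, 9, 6, 9, 7, 2]
vec[3] = vec[0]+vec[0] = 4+4 = 8 → [4, 9, 6, 8, 7, 2]
vec[-1] = 8 → [4, 9, 6, 8, 7, 8]
reverse → [8, 7, 8, 6, 9, 4]
append 4 → [8, 7, 8, 6, 9, 4, 4]
append vec[-1]+vec[-1] = 4+4 = 8 → [8, 7, 8, 6, 9, 4, 4, 8]
insert 5 at 7 → [8, 7, 8, 6, 9, 4, 4, 5, 8]
append vec[6]+vec[2] = 4+8 = 12 → [8, 7, 8, 6, 9, 4, 4, 5, 8, 12]
vec[0]-vec[-3] = 8-5 = 3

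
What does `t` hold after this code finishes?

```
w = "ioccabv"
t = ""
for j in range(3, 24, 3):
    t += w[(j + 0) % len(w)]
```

'cvcboai'

j=3: add w[3]='c' → 'c'
j=6: add w[6]='v' → 'cv'
j=9: add w[2]='c' → 'cvc'
j=12: add w[5]='b' → 'cvcb'
j=15: add w[1]='o' → 'cvcbo'
j=18: add w[4]='a' → 'cvcboa'
j=21: add w[0]='i' → 'cvcboai'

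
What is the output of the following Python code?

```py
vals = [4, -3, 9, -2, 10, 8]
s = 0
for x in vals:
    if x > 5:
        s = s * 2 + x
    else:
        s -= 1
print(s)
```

x=4: not >5, s = 0-1 = -1
x=-3: not >5, s = (-1)-1 = -2
x=9: >5, s = (-2)*2+9 = 5
x=-2: not >5, s = 5-1 = 4
x=10: >5, s = 4*2+10 = 18
x=8: >5, s = 18*2+8 = 44

44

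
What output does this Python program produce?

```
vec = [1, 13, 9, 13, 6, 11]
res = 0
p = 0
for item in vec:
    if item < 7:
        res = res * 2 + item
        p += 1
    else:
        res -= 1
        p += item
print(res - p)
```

item=1: <7, res = 0*2+1 = 1; p=1
item=13: not <7, res = 1-1 = 0; p=14
item=9: not <7, res = 0-1 = -1; p=23
item=13: not <7, res = (-1)-1 = -2; p=36
item=6: <7, res = (-2)*2+6 = 2; p=37
item=11: not <7, res = 2-1 = 1; p=48
res-p = 1-48 = -47

-47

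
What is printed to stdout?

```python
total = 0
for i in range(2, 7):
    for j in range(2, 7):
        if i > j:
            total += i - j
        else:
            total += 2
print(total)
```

50

i=2,j=2: not 2>2, total = 0+2 = 2
i=2,j=3: not 2>3, total = 2+2 = 4
i=2,j=4: not 2>4, total = 4+2 = 6
i=2,j=5: not 2>5, total = 6+2 = 8
i=2,j=6: not 2>6, total = 8+2 = 10
i=3,j=2: 3>2, total = 10+1 = 11
i=3,j=3: not 3>3, total = 11+2 = 13
i=3,j=4: not 3>4, total = 13+2 = 15
i=3,j=5: not 3>5, total = 15+2 = 17
i=3,j=6: not 3>6, total = 17+2 = 19
i=4,j=2: 4>2, total = 19+2 = 21
i=4,j=3: 4>3, total = 21+1 = 22
i=4,j=4: not 4>4, total = 22+2 = 24
i=4,j=5: not 4>5, total = 24+2 = 26
i=4,j=6: not 4>6, total = 26+2 = 28
i=5,j=2: 5>2, total = 28+3 = 31
i=5,j=3: 5>3, total = 31+2 = 33
i=5,j=4: 5>4, total = 33+1 = 34
i=5,j=5: not 5>5, total = 34+2 = 36
i=5,j=6: not 5>6, total = 36+2 = 38
i=6,j=2: 6>2, total = 38+4 = 42
i=6,j=3: 6>3, total = 42+3 = 45
i=6,j=4: 6>4, total = 45+2 = 47
i=6,j=5: 6>5, total = 47+1 = 48
i=6,j=6: not 6>6, total = 48+2 = 50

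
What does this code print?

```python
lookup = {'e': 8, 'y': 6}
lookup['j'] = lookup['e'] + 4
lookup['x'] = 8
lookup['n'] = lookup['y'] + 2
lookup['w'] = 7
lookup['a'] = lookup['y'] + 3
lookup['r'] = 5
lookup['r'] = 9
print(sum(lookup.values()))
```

lookup['j'] = lookup['e']+4 = 12 → {'e': 8, 'y': 6, 'j': 12}
lookup['x'] = 8 → {'e': 8, 'y': 6, 'j': 12, 'x': 8}
lookup['n'] = lookup['y']+2 = 8 → {'e': 8, 'y': 6, 'j': 12, 'x': 8, 'n': 8}
lookup['w'] = 7 → {'e': 8, 'y': 6, 'j': 12, 'x': 8, 'n': 8, 'w': 7}
lookup['a'] = lookup['y']+3 = 9 → {'e': 8, 'y': 6, 'j': 12, 'x': 8, 'n': 8, 'w': 7, 'a': 9}
lookup['r'] = 5 → {'e': 8, 'y': 6, 'j': 12, 'x': 8, 'n': 8, 'w': 7, 'a': 9, 'r': 5}
lookup['r'] = 9 → {'e': 8, 'y': 6, 'j': 12, 'x': 8, 'n': 8, 'w': 7, 'a': 9, 'r': 9}
sum of values = 67

67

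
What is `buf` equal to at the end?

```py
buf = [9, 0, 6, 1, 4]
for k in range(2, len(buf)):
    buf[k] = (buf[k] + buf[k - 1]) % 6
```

k=2: buf[2] = (6+0)%6 = 0 → [9, 0, 0, 1, 4]
k=3: buf[3] = (1+0)%6 = 1 → [9, 0, 0, 1, 4]
k=4: buf[4] = (4+1)%6 = 5 → [9, 0, 0, 1, 5]

[9, 0, 0, 1, 5]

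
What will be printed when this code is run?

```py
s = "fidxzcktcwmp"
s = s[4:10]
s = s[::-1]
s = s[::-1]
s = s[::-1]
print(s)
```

wctkcz

slice [4:10] → 'zcktcw'
reverse → 'wctkcz'
reverse → 'zcktcw'
reverse → 'wctkcz'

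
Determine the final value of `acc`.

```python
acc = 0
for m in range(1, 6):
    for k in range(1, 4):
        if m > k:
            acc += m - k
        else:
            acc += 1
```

m=1,k=1: not 1>1, acc = 0+1 = 1
m=1,k=2: not 1>2, acc = 1+1 = 2
m=1,k=3: not 1>3, acc = 2+1 = 3
m=2,k=1: 2>1, acc = 3+1 = 4
m=2,k=2: not 2>2, acc = 4+1 = 5
m=2,k=3: not 2>3, acc = 5+1 = 6
m=3,k=1: 3>1, acc = 6+2 = 8
m=3,k=2: 3>2, acc = 8+1 = 9
m=3,k=3: not 3>3, acc = 9+1 = 10
m=4,k=1: 4>1, acc = 10+3 = 13
m=4,k=2: 4>2, acc = 13+2 = 15
m=4,k=3: 4>3, acc = 15+1 = 16
m=5,k=1: 5>1, acc = 16+4 = 20
m=5,k=2: 5>2, acc = 20+3 = 23
m=5,k=3: 5>3, acc = 23+2 = 25

25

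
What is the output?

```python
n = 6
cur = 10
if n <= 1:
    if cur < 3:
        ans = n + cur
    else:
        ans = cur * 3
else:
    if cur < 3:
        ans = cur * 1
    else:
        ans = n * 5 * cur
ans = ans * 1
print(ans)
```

300

n=6, cur=10
n <= 1 is False; cur < 3 is False
→ ans = n * 5 * cur = 300
ans = 300*1 = 300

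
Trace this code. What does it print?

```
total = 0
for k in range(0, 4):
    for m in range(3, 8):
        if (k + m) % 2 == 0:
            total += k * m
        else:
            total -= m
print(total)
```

30

k=0,m=3: odd sum, total = 0-3 = -3
k=0,m=4: even sum, total = (-3)+0 = -3
k=0,m=5: odd sum, total = (-3)-5 = -8
k=0,m=6: even sum, total = (-8)+0 = -8
k=0,m=7: odd sum, total = (-8)-7 = -15
k=1,m=3: even sum, total = (-15)+3 = -12
k=1,m=4: odd sum, total = (-12)-4 = -16
k=1,m=5: even sum, total = (-16)+5 = -11
k=1,m=6: odd sum, total = (-11)-6 = -17
k=1,m=7: even sum, total = (-17)+7 = -10
k=2,m=3: odd sum, total = (-10)-3 = -13
k=2,m=4: even sum, total = (-13)+8 = -5
k=2,m=5: odd sum, total = (-5)-5 = -10
k=2,m=6: even sum, total = (-10)+12 = 2
k=2,m=7: odd sum, total = 2-7 = -5
k=3,m=3: even sum, total = (-5)+9 = 4
k=3,m=4: odd sum, total = 4-4 = 0
k=3,m=5: even sum, total = 0+15 = 15
k=3,m=6: odd sum, total = 15-6 = 9
k=3,m=7: even sum, total = 9+21 = 30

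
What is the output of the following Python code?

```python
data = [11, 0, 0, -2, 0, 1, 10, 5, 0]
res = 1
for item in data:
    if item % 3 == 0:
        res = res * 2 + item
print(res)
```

16

item=11: not %3==0
item=0: %3==0, res = 1*2+0 = 2
item=0: %3==0, res = 2*2+0 = 4
item=-2: not %3==0
item=0: %3==0, res = 4*2+0 = 8
item=1: not %3==0
item=10: not %3==0
item=5: not %3==0
item=0: %3==0, res = 8*2+0 = 16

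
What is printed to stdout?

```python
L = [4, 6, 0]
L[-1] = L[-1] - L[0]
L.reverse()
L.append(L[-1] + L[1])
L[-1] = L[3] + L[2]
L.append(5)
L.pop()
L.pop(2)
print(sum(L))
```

16

L[-1] = L[-1]-L[0] = 0-4 = -4 → [4, 6, -4]
reverse → [-4, 6, 4]
append L[-1]+L[1] = 4+6 = 10 → [-4, 6, 4, 10]
L[-1] = L[3]+L[2] = 10+4 = 14 → [-4, 6, 4, 14]
append 5 → [-4, 6, 4, 14, 5]
pop() removes 5 → [-4, 6, 4, 14]
pop(2) removes 4 → [-4, 6, 14]
sum = 16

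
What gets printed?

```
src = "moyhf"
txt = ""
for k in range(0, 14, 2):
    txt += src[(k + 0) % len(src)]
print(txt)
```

myfohmy

k=0: add src[0]='m' → 'm'
k=2: add src[2]='y' → 'my'
k=4: add src[4]='f' → 'myf'
k=6: add src[1]='o' → 'myfo'
k=8: add src[3]='h' → 'myfoh'
k=10: add src[0]='m' → 'myfohm'
k=12: add src[2]='y' → 'myfohmy'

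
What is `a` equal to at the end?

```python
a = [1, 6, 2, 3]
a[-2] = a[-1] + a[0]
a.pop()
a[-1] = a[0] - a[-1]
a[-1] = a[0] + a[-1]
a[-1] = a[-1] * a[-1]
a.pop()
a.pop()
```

a[-2] = a[-1]+a[0] = 3+1 = 4 → [1, 6, 4, 3]
pop() removes 3 → [1, 6, 4]
a[-1] = a[0]-a[-1] = 1-4 = -3 → [1, 6, -3]
a[-1] = a[0]+a[-1] = 1+(-3) = -2 → [1, 6, -2]
a[-1] = a[-1]*a[-1] = (-2)*(-2) = 4 → [1, 6, 4]
pop() removes 4 → [1, 6]
pop() removes 6 → [1]

[1]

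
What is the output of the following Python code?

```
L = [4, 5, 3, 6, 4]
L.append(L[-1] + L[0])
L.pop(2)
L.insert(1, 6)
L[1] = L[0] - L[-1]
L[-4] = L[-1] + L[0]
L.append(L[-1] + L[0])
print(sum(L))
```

42

append L[-1]+L[0] = 4+4 = 8 → [4, 5, 3, 6, 4, 8]
pop(2) removes 3 → [4, 5, 6, 4, 8]
insert 6 at 1 → [4, 6, 5, 6, 4, 8]
L[1] = L[0]-L[-1] = 4-8 = -4 → [4, -4, 5, 6, 4, 8]
L[-4] = L[-1]+L[0] = 8+4 = 12 → [4, -4, 12, 6, 4, 8]
append L[-1]+L[0] = 8+4 = 12 → [4, -4, 12, 6, 4, 8, 12]
sum = 42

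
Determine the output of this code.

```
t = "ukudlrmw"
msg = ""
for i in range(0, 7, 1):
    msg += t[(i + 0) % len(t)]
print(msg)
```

i=0: add t[0]='u' → 'u'
i=1: add t[1]='k' → 'uk'
i=2: add t[2]='u' → 'uku'
i=3: add t[3]='d' → 'ukud'
i=4: add t[4]='l' → 'ukudl'
i=5: add t[5]='r' → 'ukudlr'
i=6: add t[6]='m' → 'ukudlrm'

ukudlrm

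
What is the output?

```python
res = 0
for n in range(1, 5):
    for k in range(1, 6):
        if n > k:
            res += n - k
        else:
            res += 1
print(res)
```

n=1,k=1: not 1>1, res = 0+1 = 1
n=1,k=2: not 1>2, res = 1+1 = 2
n=1,k=3: not 1>3, res = 2+1 = 3
n=1,k=4: not 1>4, res = 3+1 = 4
n=1,k=5: not 1>5, res = 4+1 = 5
n=2,k=1: 2>1, res = 5+1 = 6
n=2,k=2: not 2>2, res = 6+1 = 7
n=2,k=3: not 2>3, res = 7+1 = 8
n=2,k=4: not 2>4, res = 8+1 = 9
n=2,k=5: not 2>5, res = 9+1 = 10
n=3,k=1: 3>1, res = 10+2 = 12
n=3,k=2: 3>2, res = 12+1 = 13
n=3,k=3: not 3>3, res = 13+1 = 14
n=3,k=4: not 3>4, res = 14+1 = 15
n=3,k=5: not 3>5, res = 15+1 = 16
n=4,k=1: 4>1, res = 16+3 = 19
n=4,k=2: 4>2, res = 19+2 = 21
n=4,k=3: 4>3, res = 21+1 = 22
n=4,k=4: not 4>4, res = 22+1 = 23
n=4,k=5: not 4>5, res = 23+1 = 24

24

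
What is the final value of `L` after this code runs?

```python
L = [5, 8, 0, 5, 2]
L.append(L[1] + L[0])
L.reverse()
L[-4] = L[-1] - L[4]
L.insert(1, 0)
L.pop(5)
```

[13, 0, 2, -3, 0, 5]

append L[1]+L[0] = 8+5 = 13 → [5, 8, 0, 5, 2, 13]
reverse → [13, 2, 5, 0, 8, 5]
L[-4] = L[-1]-L[4] = 5-8 = -3 → [13, 2, -3, 0, 8, 5]
insert 0 at 1 → [13, 0, 2, -3, 0, 8, 5]
pop(5) removes 8 → [13, 0, 2, -3, 0, 5]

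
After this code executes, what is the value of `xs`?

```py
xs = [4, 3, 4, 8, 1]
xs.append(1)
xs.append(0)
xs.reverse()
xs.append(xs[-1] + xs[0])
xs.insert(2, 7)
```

[0, 1, 7, 1, 8, 4, 3, 4, 4]

append 1 → [4, 3, 4, 8, 1, 1]
append 0 → [4, 3, 4, 8, 1, 1, 0]
reverse → [0, 1, 1, 8, 4, 3, 4]
append xs[-1]+xs[0] = 4+0 = 4 → [0, 1, 1, 8, 4, 3, 4, 4]
insert 7 at 2 → [0, 1, 7, 1, 8, 4, 3, 4, 4]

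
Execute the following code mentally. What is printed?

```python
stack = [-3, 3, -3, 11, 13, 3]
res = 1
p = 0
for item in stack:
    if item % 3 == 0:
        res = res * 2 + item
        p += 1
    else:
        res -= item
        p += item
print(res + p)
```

item=-3: %3==0, res = 1*2+(-3) = -1; p=1
item=3: %3==0, res = (-1)*2+3 = 1; p=2
item=-3: %3==0, res = 1*2+(-3) = -1; p=3
item=11: not %3==0, res = (-1)-11 = -12; p=14
item=13: not %3==0, res = (-12)-13 = -25; p=27
item=3: %3==0, res = (-25)*2+3 = -47; p=28
res+p = (-47)+28 = -19

-19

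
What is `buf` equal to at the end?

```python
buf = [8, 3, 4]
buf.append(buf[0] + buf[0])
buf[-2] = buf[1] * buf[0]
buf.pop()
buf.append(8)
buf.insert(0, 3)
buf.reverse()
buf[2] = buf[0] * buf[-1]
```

[8, 24, 24, 8, 3]

append buf[0]+buf[0] = 8+8 = 16 → [8, 3, 4, 16]
buf[-2] = buf[1]*buf[0] = 3*8 = 24 → [8, 3, 24, 16]
pop() removes 16 → [8, 3, 24]
append 8 → [8, 3, 24, 8]
insert 3 at 0 → [3, 8, 3, 24, 8]
reverse → [8, 24, 3, 8, 3]
buf[2] = buf[0]*buf[-1] = 8*3 = 24 → [8, 24, 24, 8, 3]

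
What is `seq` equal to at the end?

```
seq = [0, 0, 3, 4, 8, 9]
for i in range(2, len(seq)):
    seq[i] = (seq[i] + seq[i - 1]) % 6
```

i=2: seq[2] = (3+0)%6 = 3 → [0, 0, 3, 4, 8, 9]
i=3: seq[3] = (4+3)%6 = 1 → [0, 0, 3, 1, 8, 9]
i=4: seq[4] = (8+1)%6 = 3 → [0, 0, 3, 1, 3, 9]
i=5: seq[5] = (9+3)%6 = 0 → [0, 0, 3, 1, 3, 0]

[0, 0, 3, 1, 3, 0]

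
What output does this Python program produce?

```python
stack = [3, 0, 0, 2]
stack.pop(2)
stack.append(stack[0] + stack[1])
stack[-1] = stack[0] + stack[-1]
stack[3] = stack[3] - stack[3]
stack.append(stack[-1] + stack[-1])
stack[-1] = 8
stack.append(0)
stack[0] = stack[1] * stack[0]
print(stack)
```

[0, 0, 2, 0, 8, 0]

pop(2) removes 0 → [3, 0, 2]
append stack[0]+stack[1] = 3+0 = 3 → [3, 0, 2, 3]
stack[-1] = stack[0]+stack[-1] = 3+3 = 6 → [3, 0, 2, 6]
stack[3] = stack[3]-stack[3] = 6-6 = 0 → [3, 0, 2, 0]
append stack[-1]+stack[-1] = 0+0 = 0 → [3, 0, 2, 0, 0]
stack[-1] = 8 → [3, 0, 2, 0, 8]
append 0 → [3, 0, 2, 0, 8, 0]
stack[0] = stack[1]*stack[0] = 0*3 = 0 → [0, 0, 2, 0, 8, 0]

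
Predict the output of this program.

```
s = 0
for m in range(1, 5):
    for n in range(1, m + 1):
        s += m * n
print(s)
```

65

m=1,n=1: s = 0+1 = 1
m=2,n=1: s = 1+2 = 3
m=2,n=2: s = 3+4 = 7
m=3,n=1: s = 7+3 = 10
m=3,n=2: s = 10+6 = 16
m=3,n=3: s = 16+9 = 25
m=4,n=1: s = 25+4 = 29
m=4,n=2: s = 29+8 = 37
m=4,n=3: s = 37+12 = 49
m=4,n=4: s = 49+16 = 65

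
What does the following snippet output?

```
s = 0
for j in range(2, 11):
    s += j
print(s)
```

54

j=2: s = 0+2 = 2
j=3: s = 2+3 = 5
j=4: s = 5+4 = 9
j=5: s = 9+5 = 14
j=6: s = 14+6 = 20
j=7: s = 20+7 = 27
j=8: s = 27+8 = 35
j=9: s = 35+9 = 44
j=10: s = 44+10 = 54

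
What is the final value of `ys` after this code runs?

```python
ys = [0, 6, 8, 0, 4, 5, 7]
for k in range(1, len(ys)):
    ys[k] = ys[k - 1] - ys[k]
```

[0, -6, -14, -14, -18, -23, -30]

k=1: ys[1] = 0-6 = -6 → [0, -6, 8, 0, 4, 5, 7]
k=2: ys[2] = (-6)-8 = -14 → [0, -6, -14, 0, 4, 5, 7]
k=3: ys[3] = (-14)-0 = -14 → [0, -6, -14, -14, 4, 5, 7]
k=4: ys[4] = (-14)-4 = -18 → [0, -6, -14, -14, -18, 5, 7]
k=5: ys[5] = (-18)-5 = -23 → [0, -6, -14, -14, -18, -23, 7]
k=6: ys[6] = (-23)-7 = -30 → [0, -6, -14, -14, -18, -23, -30]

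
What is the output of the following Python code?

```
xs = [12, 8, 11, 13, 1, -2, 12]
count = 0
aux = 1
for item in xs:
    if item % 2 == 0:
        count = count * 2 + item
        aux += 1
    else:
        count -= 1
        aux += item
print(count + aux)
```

154

item=12: even, count = 0*2+12 = 12; aux=2
item=8: even, count = 12*2+8 = 32; aux=3
item=11: not even, count = 32-1 = 31; aux=14
item=13: not even, count = 31-1 = 30; aux=27
item=1: not even, count = 30-1 = 29; aux=28
item=-2: even, count = 29*2+(-2) = 56; aux=29
item=12: even, count = 56*2+12 = 124; aux=30
count+aux = 124+30 = 154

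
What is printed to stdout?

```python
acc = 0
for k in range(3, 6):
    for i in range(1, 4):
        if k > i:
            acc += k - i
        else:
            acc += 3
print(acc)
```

21

k=3,i=1: 3>1, acc = 0+2 = 2
k=3,i=2: 3>2, acc = 2+1 = 3
k=3,i=3: not 3>3, acc = 3+3 = 6
k=4,i=1: 4>1, acc = 6+3 = 9
k=4,i=2: 4>2, acc = 9+2 = 11
k=4,i=3: 4>3, acc = 11+1 = 12
k=5,i=1: 5>1, acc = 12+4 = 16
k=5,i=2: 5>2, acc = 16+3 = 19
k=5,i=3: 5>3, acc = 19+2 = 21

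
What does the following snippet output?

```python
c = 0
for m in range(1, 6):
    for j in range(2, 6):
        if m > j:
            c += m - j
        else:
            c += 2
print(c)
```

m=1,j=2: not 1>2, c = 0+2 = 2
m=1,j=3: not 1>3, c = 2+2 = 4
m=1,j=4: not 1>4, c = 4+2 = 6
m=1,j=5: not 1>5, c = 6+2 = 8
m=2,j=2: not 2>2, c = 8+2 = 10
m=2,j=3: not 2>3, c = 10+2 = 12
m=2,j=4: not 2>4, c = 12+2 = 14
m=2,j=5: not 2>5, c = 14+2 = 16
m=3,j=2: 3>2, c = 16+1 = 17
m=3,j=3: not 3>3, c = 17+2 = 19
m=3,j=4: not 3>4, c = 19+2 = 21
m=3,j=5: not 3>5, c = 21+2 = 23
m=4,j=2: 4>2, c = 23+2 = 25
m=4,j=3: 4>3, c = 25+1 = 26
m=4,j=4: not 4>4, c = 26+2 = 28
m=4,j=5: not 4>5, c = 28+2 = 30
m=5,j=2: 5>2, c = 30+3 = 33
m=5,j=3: 5>3, c = 33+2 = 35
m=5,j=4: 5>4, c = 35+1 = 36
m=5,j=5: not 5>5, c = 36+2 = 38

38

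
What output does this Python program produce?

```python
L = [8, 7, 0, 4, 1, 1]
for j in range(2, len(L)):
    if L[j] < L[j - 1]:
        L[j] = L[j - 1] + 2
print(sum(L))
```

63

j=2: 0<7, L[2] = 7+2 = 9 → [8, 7, 9, 4, 1, 1]
j=3: 4<9, L[3] = 9+2 = 11 → [8, 7, 9, 11, 1, 1]
j=4: 1<11, L[4] = 11+2 = 13 → [8, 7, 9, 11, 13, 1]
j=5: 1<13, L[5] = 13+2 = 15 → [8, 7, 9, 11, 13, 15]
sum = 63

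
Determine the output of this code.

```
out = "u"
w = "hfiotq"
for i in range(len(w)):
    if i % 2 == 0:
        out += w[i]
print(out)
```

uhit

i=0: add 'h' → 'uh'
i=1: skip
i=2: add 'i' → 'uhi'
i=3: skip
i=4: add 't' → 'uhit'
i=5: skip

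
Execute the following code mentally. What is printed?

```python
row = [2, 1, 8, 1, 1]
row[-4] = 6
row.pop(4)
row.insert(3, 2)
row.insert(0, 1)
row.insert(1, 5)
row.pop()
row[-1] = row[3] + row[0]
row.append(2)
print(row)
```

[1, 5, 2, 6, 8, 7, 2]

row[-4] = 6 → [2, 6, 8, 1, 1]
pop(4) removes 1 → [2, 6, 8, 1]
insert 2 at 3 → [2, 6, 8, 2, 1]
insert 1 at 0 → [1, 2, 6, 8, 2, 1]
insert 5 at 1 → [1, 5, 2, 6, 8, 2, 1]
pop() removes 1 → [1, 5, 2, 6, 8, 2]
row[-1] = row[3]+row[0] = 6+1 = 7 → [1, 5, 2, 6, 8, 7]
append 2 → [1, 5, 2, 6, 8, 7, 2]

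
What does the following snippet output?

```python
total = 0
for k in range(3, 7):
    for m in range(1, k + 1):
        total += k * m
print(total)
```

259

k=3,m=1: total = 0+3 = 3
k=3,m=2: total = 3+6 = 9
k=3,m=3: total = 9+9 = 18
k=4,m=1: total = 18+4 = 22
k=4,m=2: total = 22+8 = 30
k=4,m=3: total = 30+12 = 42
k=4,m=4: total = 42+16 = 58
k=5,m=1: total = 58+5 = 63
k=5,m=2: total = 63+10 = 73
k=5,m=3: total = 73+15 = 88
k=5,m=4: total = 88+20 = 108
k=5,m=5: total = 108+25 = 133
k=6,m=1: total = 133+6 = 139
k=6,m=2: total = 139+12 = 151
k=6,m=3: total = 151+18 = 169
k=6,m=4: total = 169+24 = 193
k=6,m=5: total = 193+30 = 223
k=6,m=6: total = 223+36 = 259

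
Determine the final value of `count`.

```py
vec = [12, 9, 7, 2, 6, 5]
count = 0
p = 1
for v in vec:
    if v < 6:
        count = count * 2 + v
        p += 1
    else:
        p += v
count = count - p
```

-28

v=12: not <6; p=13
v=9: not <6; p=22
v=7: not <6; p=29
v=2: <6, count = 0*2+2 = 2; p=30
v=6: not <6; p=36
v=5: <6, count = 2*2+5 = 9; p=37
count-p = 9-37 = -28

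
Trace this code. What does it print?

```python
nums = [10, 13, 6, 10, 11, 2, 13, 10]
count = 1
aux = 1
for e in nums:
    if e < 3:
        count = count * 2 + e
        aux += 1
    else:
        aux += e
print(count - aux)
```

e=10: not <3; aux=11
e=13: not <3; aux=24
e=6: not <3; aux=30
e=10: not <3; aux=40
e=11: not <3; aux=51
e=2: <3, count = 1*2+2 = 4; aux=52
e=13: not <3; aux=65
e=10: not <3; aux=75
count-aux = 4-75 = -71

-71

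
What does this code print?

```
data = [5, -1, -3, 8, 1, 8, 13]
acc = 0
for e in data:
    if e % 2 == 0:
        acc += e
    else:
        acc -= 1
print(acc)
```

11

e=5: not even, acc = 0-1 = -1
e=-1: not even, acc = (-1)-1 = -2
e=-3: not even, acc = (-2)-1 = -3
e=8: even, acc = (-3)+8 = 5
e=1: not even, acc = 5-1 = 4
e=8: even, acc = 4+8 = 12
e=13: not even, acc = 12-1 = 11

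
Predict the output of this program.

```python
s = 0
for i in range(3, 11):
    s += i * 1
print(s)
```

i=3: s = 0+3*1 = 3
i=4: s = 3+4*1 = 7
i=5: s = 7+5*1 = 12
i=6: s = 12+6*1 = 18
i=7: s = 18+7*1 = 25
i=8: s = 25+8*1 = 33
i=9: s = 33+9*1 = 42
i=10: s = 42+10*1 = 52

52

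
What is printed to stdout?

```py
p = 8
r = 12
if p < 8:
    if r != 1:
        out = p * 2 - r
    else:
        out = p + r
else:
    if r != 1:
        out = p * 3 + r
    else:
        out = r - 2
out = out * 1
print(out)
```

p=8, r=12
p < 8 is False; r != 1 is True
→ out = p * 3 + r = 36
out = 36*1 = 36

36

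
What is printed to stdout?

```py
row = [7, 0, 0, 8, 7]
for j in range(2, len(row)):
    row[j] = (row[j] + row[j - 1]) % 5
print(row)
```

[7, 0, 0, 3, 0]

j=2: row[2] = (0+0)%5 = 0 → [7, 0, 0, 8, 7]
j=3: row[3] = (8+0)%5 = 3 → [7, 0, 0, 3, 7]
j=4: row[4] = (7+3)%5 = 0 → [7, 0, 0, 3, 0]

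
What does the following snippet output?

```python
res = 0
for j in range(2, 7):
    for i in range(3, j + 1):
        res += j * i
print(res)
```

205

j=3,i=3: res = 0+9 = 9
j=4,i=3: res = 9+12 = 21
j=4,i=4: res = 21+16 = 37
j=5,i=3: res = 37+15 = 52
j=5,i=4: res = 52+20 = 72
j=5,i=5: res = 72+25 = 97
j=6,i=3: res = 97+18 = 115
j=6,i=4: res = 115+24 = 139
j=6,i=5: res = 139+30 = 169
j=6,i=6: res = 169+36 = 205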